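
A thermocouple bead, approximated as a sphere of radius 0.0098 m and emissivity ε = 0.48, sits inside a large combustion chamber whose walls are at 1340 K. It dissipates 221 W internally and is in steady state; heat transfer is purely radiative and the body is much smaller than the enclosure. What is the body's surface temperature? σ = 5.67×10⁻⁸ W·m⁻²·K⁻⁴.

T ≈ 1780 K

For a small grey body in a large enclosure, net radiated power = εσA(T⁴ − T_w⁴).
Steady state: P = εσA(T⁴ − T_w⁴) with A = 4πr² = 0.001207 m².
T⁴ = P/(εσA) + T_w⁴ = 221/(0.48·5.67×10⁻⁸·0.001207) + (1340)⁴
    = 6.728×10¹² + 3.224×10¹² = 9.952×10¹² K⁴.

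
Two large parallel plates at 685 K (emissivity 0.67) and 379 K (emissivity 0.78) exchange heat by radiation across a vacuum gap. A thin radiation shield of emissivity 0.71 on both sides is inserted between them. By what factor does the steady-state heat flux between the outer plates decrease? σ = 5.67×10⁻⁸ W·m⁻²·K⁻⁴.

Without shield: q₀ = σΔ(T⁴)/(1/ε₁+1/ε₂−1) with denominator 1.775.
With shield the two gaps are in series; the resistances add: (1/ε₁+1/ε_s−1)+(1/ε_s+1/ε₂−1) = 1.901+1.691 = 3.591.
Heat-flux ratio q₀/q = 3.591/1.775.

factor ≈ 2.02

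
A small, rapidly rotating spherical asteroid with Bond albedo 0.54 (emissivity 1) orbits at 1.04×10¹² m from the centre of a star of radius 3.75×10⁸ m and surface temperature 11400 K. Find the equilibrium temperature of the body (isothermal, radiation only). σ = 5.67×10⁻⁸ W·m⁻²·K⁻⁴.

T ≈ 126 K

The star's surface emits σT_*⁴; at distance d the flux is S = σT_*⁴(R_*/d)².
S = 5.67×10⁻⁸·(11400)⁴·(3.75×10⁸/1.04×10¹²)² = 124.5 W/m².
For an isothermal sphere T⁴ = (1−a)S/(4σ) = 2.525×10⁸ K⁴.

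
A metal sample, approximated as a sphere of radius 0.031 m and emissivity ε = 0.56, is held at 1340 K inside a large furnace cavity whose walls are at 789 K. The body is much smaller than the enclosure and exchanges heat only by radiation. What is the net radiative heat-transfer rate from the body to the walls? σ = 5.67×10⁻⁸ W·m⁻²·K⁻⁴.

For a small grey body in a large enclosure: P_net = εσA(T_body⁴ − T_wall⁴).
A = 4πr² = 0.01208 m²; T_body⁴ − T_wall⁴ = 3.224×10¹² − 3.875×10¹¹ = 2.837×10¹² K⁴.
|P_net| = 0.56·5.67×10⁻⁸·0.01208·2.837×10¹².

P_net ≈ 1090 W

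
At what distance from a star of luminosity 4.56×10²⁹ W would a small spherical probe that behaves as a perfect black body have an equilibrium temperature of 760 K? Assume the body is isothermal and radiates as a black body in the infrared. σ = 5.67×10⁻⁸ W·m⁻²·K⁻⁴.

d ≈ 6.93×10¹¹ m

For an isothermal black-emitting sphere, (1−a)S·πr² = σ·4πr²·T⁴ ⇒ S = 4σT⁴/(1−a).
S = 4·5.67×10⁻⁸·(760)⁴/1.00 = 75670 W/m².
Flux falls as S = L/(4πd²), so d = √(L/(4πS)) = √(4.56×10²⁹/(4π·75670)).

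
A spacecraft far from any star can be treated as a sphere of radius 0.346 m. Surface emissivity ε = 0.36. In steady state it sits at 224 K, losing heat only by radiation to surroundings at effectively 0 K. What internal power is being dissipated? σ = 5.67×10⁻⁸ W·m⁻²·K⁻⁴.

Steady state: P = εσA T⁴.
A = 4πr² = 1.504 m²; T⁴ = (224)⁴ = 2.518×10⁹ K⁴.
P = 0.36 × 5.67×10⁻⁸ × 1.504 × 2.518×10⁹.

P ≈ 77.3 W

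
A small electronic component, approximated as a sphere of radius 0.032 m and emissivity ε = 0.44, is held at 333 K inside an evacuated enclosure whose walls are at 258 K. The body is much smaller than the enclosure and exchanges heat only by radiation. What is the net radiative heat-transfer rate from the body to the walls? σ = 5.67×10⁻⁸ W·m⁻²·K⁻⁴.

For a small grey body in a large enclosure: P_net = εσA(T_body⁴ − T_wall⁴).
A = 4πr² = 0.01287 m²; T_body⁴ − T_wall⁴ = 1.230×10¹⁰ − 4.431×10⁹ = 7.866×10⁹ K⁴.
|P_net| = 0.44·5.67×10⁻⁸·0.01287·7.866×10⁹.

P_net ≈ 2.53 W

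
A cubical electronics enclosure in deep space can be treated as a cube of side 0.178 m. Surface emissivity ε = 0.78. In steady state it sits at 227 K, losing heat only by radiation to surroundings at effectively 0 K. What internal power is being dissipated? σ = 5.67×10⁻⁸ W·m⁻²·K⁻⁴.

P ≈ 22.3 W

Steady state: P = εσA T⁴.
A = 6L² = 0.1901 m²; T⁴ = (227)⁴ = 2.655×10⁹ K⁴.
P = 0.78 × 5.67×10⁻⁸ × 0.1901 × 2.655×10⁹.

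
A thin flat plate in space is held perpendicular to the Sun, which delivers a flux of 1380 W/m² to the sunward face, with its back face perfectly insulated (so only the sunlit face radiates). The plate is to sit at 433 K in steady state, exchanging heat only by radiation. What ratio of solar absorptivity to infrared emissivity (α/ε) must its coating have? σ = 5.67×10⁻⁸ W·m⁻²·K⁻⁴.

Balance: αS·A = εσ·1A·T⁴ ⇒ α/ε = σT⁴/S.
α/ε = 5.67×10⁻⁸·(433)⁴/1380 = 5.67×10⁻⁸·3.515×10¹⁰/1380.

α/ε ≈ 1.44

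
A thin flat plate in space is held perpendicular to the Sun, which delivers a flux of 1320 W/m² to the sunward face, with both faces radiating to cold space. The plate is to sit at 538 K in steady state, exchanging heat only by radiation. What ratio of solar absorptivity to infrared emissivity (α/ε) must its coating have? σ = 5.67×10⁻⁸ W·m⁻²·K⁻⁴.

Balance: αS·A = εσ·2A·T⁴ ⇒ α/ε = 2σT⁴/S.
α/ε = 2·5.67×10⁻⁸·(538)⁴/1320 = 2·5.67×10⁻⁸·8.378×10¹⁰/1320.

α/ε ≈ 7.20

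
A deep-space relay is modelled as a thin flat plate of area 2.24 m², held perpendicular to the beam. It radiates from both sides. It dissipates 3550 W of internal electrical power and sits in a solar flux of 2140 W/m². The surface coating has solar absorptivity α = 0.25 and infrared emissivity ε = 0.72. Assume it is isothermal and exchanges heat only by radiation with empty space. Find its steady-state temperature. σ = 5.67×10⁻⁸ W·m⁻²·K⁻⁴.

At steady state, absorbed solar power + internal power = radiated power.
Absorbed: α·S·A_cross = 0.25·2140·2.240 = 1198 W (cross-section A).
Total input = 1198 + 3550 = 4748 W.
Radiated: εσ·A_surf·T⁴ with A_surf = 2A = 4.480 m².
T⁴ = 4748/(0.72·5.67×10⁻⁸·4.480) = 2.596×10¹⁰ K⁴.

T ≈ 401 K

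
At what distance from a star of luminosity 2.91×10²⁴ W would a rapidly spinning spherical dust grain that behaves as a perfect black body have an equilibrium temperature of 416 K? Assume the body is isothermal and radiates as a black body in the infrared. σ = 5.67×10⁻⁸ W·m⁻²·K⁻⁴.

d ≈ 5.84×10⁹ m

For an isothermal black-emitting sphere, (1−a)S·πr² = σ·4πr²·T⁴ ⇒ S = 4σT⁴/(1−a).
S = 4·5.67×10⁻⁸·(416)⁴/1.00 = 6792 W/m².
Flux falls as S = L/(4πd²), so d = √(L/(4πS)) = √(2.91×10²⁴/(4π·6792)).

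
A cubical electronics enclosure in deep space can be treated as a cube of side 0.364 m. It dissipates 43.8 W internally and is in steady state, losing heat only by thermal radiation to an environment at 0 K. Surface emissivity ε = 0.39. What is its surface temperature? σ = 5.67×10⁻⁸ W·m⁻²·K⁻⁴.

T ≈ 223 K

Steady state: internal power = radiated power, P = εσA T⁴.
Radiating area A = 6L² = 0.7950 m².
T⁴ = P/(εσA) = 43.8/(0.39·5.67×10⁻⁸·0.7950) = 2.492×10⁹ K⁴.
T = (2.492×10⁹)^(1/4).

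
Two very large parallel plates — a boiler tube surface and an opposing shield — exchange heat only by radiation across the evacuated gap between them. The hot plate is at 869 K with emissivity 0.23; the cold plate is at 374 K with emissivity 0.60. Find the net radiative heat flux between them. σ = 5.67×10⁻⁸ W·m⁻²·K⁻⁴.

For two infinite grey parallel plates, q = σ(T₁⁴ − T₂⁴)/(1/ε₁ + 1/ε₂ − 1).
T₁⁴ − T₂⁴ = 5.703×10¹¹ − 1.957×10¹⁰ = 5.507×10¹¹ K⁴.
1/ε₁ + 1/ε₂ − 1 = 4.348 + 1.667 − 1 = 5.014.
q = 5.67×10⁻⁸ × 5.507×10¹¹ / 5.014.

q ≈ 6230 W/m²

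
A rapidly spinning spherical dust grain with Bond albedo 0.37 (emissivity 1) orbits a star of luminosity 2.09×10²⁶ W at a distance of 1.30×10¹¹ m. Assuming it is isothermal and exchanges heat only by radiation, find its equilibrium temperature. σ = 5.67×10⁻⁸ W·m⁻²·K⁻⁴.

T ≈ 229 K

First find the stellar flux at distance d: S = L/(4πd²) = 2.09×10²⁶/(4π·(1.30×10¹¹)²) = 984.1 W/m².
For an isothermal sphere, absorbed (1−a)S·πr² = emitted σ·4πr²·T⁴, so T⁴ = (1−a)S/(4σ).
T⁴ = 0.630·984.1/(4·5.67×10⁻⁸) = 2.734×10⁹ K⁴.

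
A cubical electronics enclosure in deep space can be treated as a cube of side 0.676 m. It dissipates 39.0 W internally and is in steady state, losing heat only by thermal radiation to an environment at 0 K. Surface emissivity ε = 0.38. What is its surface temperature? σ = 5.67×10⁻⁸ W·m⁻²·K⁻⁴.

T ≈ 160 K

Steady state: internal power = radiated power, P = εσA T⁴.
Radiating area A = 6L² = 2.742 m².
T⁴ = P/(εσA) = 39.0/(0.38·5.67×10⁻⁸·2.742) = 6.602×10⁸ K⁴.
T = (6.602×10⁸)^(1/4).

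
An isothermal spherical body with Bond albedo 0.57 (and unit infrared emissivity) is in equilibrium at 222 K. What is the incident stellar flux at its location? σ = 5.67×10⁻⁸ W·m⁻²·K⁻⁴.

S ≈ 1280 W/m²

(1−a)S·πr² = σ·4πr²·T⁴ ⇒ S = 4σT⁴/(1−a).
S = 4·5.67×10⁻⁸·2.429×10⁹/0.430.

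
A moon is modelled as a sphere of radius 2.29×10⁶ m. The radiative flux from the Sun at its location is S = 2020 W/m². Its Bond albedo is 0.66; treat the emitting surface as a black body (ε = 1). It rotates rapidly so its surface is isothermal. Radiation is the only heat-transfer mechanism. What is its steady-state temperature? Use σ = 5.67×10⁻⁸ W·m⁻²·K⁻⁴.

At equilibrium, absorbed power = emitted power.
Absorbing cross-section = πr² = 1.647×10¹³ m²; emitting surface = 4πr² = 6.590×10¹³ m² (ratio 4).
(1−a)S·A_cross = εσ·A_surf·T⁴  ⇒  T⁴ = (1−a)S/(4σ).
T⁴ = 0.340·2020/(4·5.67×10⁻⁸) = 3.028×10⁹ K⁴.
T = (3.028×10⁹)^(1/4).

T ≈ 235 K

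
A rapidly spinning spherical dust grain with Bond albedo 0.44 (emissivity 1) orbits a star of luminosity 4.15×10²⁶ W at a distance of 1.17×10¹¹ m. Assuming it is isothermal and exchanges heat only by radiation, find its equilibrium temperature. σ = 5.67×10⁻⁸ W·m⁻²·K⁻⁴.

T ≈ 278 K

First find the stellar flux at distance d: S = L/(4πd²) = 4.15×10²⁶/(4π·(1.17×10¹¹)²) = 2412 W/m².
For an isothermal sphere, absorbed (1−a)S·πr² = emitted σ·4πr²·T⁴, so T⁴ = (1−a)S/(4σ).
T⁴ = 0.560·2412/(4·5.67×10⁻⁸) = 5.957×10⁹ K⁴.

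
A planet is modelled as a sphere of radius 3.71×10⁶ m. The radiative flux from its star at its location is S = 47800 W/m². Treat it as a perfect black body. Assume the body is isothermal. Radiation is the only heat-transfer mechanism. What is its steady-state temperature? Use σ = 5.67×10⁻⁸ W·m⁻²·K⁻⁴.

At equilibrium, absorbed power = emitted power.
Absorbing cross-section = πr² = 4.324×10¹³ m²; emitting surface = 4πr² = 1.730×10¹⁴ m² (ratio 4).
S·A_cross = εσ·A_surf·T⁴  ⇒  T⁴ = S/(4σ).
T⁴ = 1.00·47800/(4·5.67×10⁻⁸) = 2.108×10¹¹ K⁴.
T = (2.108×10¹¹)^(1/4).

T ≈ 678 K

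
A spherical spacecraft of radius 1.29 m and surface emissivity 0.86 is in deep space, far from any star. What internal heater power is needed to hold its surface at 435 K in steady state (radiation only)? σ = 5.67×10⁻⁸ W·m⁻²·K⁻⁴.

P = εσ·4πr²·T⁴.
4πr² = 20.91 m²; T⁴ = 3.581×10¹⁰ K⁴.
P = 0.86·5.67×10⁻⁸·20.91·3.581×10¹⁰.

P ≈ 36500 W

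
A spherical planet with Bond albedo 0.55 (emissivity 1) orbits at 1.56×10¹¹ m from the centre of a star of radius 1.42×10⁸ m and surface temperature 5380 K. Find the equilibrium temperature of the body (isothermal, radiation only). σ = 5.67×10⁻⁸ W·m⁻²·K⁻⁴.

The star's surface emits σT_*⁴; at distance d the flux is S = σT_*⁴(R_*/d)².
S = 5.67×10⁻⁸·(5380)⁴·(1.42×10⁸/1.56×10¹¹)² = 39.36 W/m².
For an isothermal sphere T⁴ = (1−a)S/(4σ) = 7.809×10⁷ K⁴.

T ≈ 94.0 K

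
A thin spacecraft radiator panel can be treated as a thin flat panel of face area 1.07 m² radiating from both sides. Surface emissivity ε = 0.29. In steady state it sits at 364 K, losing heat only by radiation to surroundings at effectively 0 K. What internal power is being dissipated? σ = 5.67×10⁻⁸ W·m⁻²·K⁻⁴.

P ≈ 618 W

Steady state: P = εσA T⁴.
A = 2·1.07 = 2.140 m²; T⁴ = (364)⁴ = 1.756×10¹⁰ K⁴.
P = 0.29 × 5.67×10⁻⁸ × 2.140 × 1.756×10¹⁰.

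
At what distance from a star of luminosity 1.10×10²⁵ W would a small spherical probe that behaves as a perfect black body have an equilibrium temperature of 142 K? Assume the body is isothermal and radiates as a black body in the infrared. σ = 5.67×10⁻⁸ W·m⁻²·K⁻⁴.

For an isothermal black-emitting sphere, (1−a)S·πr² = σ·4πr²·T⁴ ⇒ S = 4σT⁴/(1−a).
S = 4·5.67×10⁻⁸·(142)⁴/1.00 = 92.21 W/m².
Flux falls as S = L/(4πd²), so d = √(L/(4πS)) = √(1.10×10²⁵/(4π·92.21)).

d ≈ 9.74×10¹⁰ m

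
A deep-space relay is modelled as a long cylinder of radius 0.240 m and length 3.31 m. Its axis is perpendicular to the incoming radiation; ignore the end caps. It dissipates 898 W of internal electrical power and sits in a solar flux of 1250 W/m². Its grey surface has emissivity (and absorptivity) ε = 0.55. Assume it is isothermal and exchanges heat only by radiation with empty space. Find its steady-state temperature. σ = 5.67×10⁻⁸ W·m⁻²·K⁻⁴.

T ≈ 336 K

At steady state, absorbed solar power + internal power = radiated power.
Absorbed: α·S·A_cross = 0.55·1250·1.589 = 1092 W (cross-section 2rL).
Total input = 1092 + 898 = 1990 W.
Radiated: εσ·A_surf·T⁴ with A_surf = 2πrL = 4.991 m².
T⁴ = 1990/(0.55·5.67×10⁻⁸·4.991) = 1.279×10¹⁰ K⁴.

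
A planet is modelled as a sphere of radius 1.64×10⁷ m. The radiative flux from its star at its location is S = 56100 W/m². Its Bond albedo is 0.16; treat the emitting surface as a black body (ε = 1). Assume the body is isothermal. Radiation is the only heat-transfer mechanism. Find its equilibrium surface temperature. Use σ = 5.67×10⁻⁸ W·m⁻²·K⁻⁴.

T ≈ 675 K

At equilibrium, absorbed power = emitted power.
Absorbing cross-section = πr² = 8.450×10¹⁴ m²; emitting surface = 4πr² = 3.380×10¹⁵ m² (ratio 4).
(1−a)S·A_cross = εσ·A_surf·T⁴  ⇒  T⁴ = (1−a)S/(4σ).
T⁴ = 0.840·56100/(4·5.67×10⁻⁸) = 2.078×10¹¹ K⁴.
T = (2.078×10¹¹)^(1/4).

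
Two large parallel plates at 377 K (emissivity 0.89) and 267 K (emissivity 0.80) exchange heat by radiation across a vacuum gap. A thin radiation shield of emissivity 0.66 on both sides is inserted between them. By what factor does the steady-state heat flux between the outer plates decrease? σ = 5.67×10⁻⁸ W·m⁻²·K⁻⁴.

Without shield: q₀ = σΔ(T⁴)/(1/ε₁+1/ε₂−1) with denominator 1.374.
With shield the two gaps are in series; the resistances add: (1/ε₁+1/ε_s−1)+(1/ε_s+1/ε₂−1) = 1.639+1.765 = 3.404.
Heat-flux ratio q₀/q = 3.404/1.374.

factor ≈ 2.48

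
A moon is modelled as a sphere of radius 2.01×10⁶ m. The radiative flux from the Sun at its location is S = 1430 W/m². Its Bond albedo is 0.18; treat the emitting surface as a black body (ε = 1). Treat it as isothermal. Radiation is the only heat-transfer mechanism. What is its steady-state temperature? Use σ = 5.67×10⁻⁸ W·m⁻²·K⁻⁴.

At equilibrium, absorbed power = emitted power.
Absorbing cross-section = πr² = 1.269×10¹³ m²; emitting surface = 4πr² = 5.077×10¹³ m² (ratio 4).
(1−a)S·A_cross = εσ·A_surf·T⁴  ⇒  T⁴ = (1−a)S/(4σ).
T⁴ = 0.820·1430/(4·5.67×10⁻⁸) = 5.170×10⁹ K⁴.
T = (5.170×10⁹)^(1/4).

T ≈ 268 K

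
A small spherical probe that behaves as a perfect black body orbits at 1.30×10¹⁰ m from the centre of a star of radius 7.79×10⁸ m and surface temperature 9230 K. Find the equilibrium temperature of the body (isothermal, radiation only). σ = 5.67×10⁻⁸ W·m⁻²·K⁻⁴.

T ≈ 1600 K

The star's surface emits σT_*⁴; at distance d the flux is S = σT_*⁴(R_*/d)².
S = 5.67×10⁻⁸·(9230)⁴·(7.79×10⁸/1.30×10¹⁰)² = 1.478×10⁶ W/m².
For an isothermal sphere T⁴ = (1−a)S/(4σ) = 6.515×10¹² K⁴.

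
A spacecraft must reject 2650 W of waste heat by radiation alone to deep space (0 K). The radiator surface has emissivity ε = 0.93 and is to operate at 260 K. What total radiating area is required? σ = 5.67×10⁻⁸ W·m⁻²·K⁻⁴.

A ≈ 11.0 m²

P = εσA T⁴ ⇒ A = P/(εσT⁴).
T⁴ = 4.570×10⁹ K⁴.
A = 2650/(0.93 × 5.67×10⁻⁸ × 4.570×10⁹).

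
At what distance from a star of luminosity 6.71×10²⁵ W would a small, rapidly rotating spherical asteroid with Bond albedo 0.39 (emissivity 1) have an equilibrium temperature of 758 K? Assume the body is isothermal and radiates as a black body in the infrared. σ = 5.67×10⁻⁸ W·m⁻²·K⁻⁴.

For an isothermal black-emitting sphere, (1−a)S·πr² = σ·4πr²·T⁴ ⇒ S = 4σT⁴/(1−a).
S = 4·5.67×10⁻⁸·(758)⁴/0.610 = 1.227×10⁵ W/m².
Flux falls as S = L/(4πd²), so d = √(L/(4πS)) = √(6.71×10²⁵/(4π·1.227×10⁵)).

d ≈ 6.60×10⁹ m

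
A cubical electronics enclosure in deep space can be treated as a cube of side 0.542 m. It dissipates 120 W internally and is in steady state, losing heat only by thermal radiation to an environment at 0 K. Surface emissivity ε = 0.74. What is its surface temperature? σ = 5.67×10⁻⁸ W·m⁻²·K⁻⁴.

T ≈ 201 K

Steady state: internal power = radiated power, P = εσA T⁴.
Radiating area A = 6L² = 1.763 m².
T⁴ = P/(εσA) = 120/(0.74·5.67×10⁻⁸·1.763) = 1.623×10⁹ K⁴.
T = (1.623×10⁹)^(1/4).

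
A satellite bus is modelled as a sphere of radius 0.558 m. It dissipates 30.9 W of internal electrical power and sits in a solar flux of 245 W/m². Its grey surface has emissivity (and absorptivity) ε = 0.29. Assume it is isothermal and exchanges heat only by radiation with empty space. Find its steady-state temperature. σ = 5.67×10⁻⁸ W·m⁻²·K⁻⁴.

T ≈ 199 K

At steady state, absorbed solar power + internal power = radiated power.
Absorbed: α·S·A_cross = 0.29·245·0.9782 = 69.50 W (cross-section πr²).
Total input = 69.50 + 30.9 = 100.4 W.
Radiated: εσ·A_surf·T⁴ with A_surf = 4πr² = 3.913 m².
T⁴ = 100.4/(0.29·5.67×10⁻⁸·3.913) = 1.561×10⁹ K⁴.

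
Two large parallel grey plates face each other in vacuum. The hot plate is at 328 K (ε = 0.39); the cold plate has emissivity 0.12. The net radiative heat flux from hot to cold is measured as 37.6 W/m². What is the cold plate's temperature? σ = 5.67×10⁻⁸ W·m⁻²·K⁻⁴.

q = σ(T₁⁴ − T₂⁴)/(1/ε₁ + 1/ε₂ − 1); denominator = 9.897.
T₂⁴ = T₁⁴ − q·(1/ε₁+1/ε₂−1)/σ = 1.157×10¹⁰ − 37.6·9.897/5.67×10⁻⁸
    = 5.011×10⁹ K⁴.

T₂ ≈ 266 K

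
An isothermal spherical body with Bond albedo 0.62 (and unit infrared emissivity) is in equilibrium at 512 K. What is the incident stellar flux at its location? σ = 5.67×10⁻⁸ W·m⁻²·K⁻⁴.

S ≈ 41000 W/m²

(1−a)S·πr² = σ·4πr²·T⁴ ⇒ S = 4σT⁴/(1−a).
S = 4·5.67×10⁻⁸·6.872×10¹⁰/0.380.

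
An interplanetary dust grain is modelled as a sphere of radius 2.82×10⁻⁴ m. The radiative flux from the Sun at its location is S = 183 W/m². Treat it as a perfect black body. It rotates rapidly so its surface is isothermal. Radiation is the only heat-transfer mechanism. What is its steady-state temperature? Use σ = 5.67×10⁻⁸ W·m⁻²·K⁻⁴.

T ≈ 169 K

At equilibrium, absorbed power = emitted power.
Absorbing cross-section = πr² = 2.498×10⁻⁷ m²; emitting surface = 4πr² = 9.993×10⁻⁷ m² (ratio 4).
S·A_cross = εσ·A_surf·T⁴  ⇒  T⁴ = S/(4σ).
T⁴ = 1.00·183/(4·5.67×10⁻⁸) = 8.069×10⁸ K⁴.
T = (8.069×10⁸)^(1/4).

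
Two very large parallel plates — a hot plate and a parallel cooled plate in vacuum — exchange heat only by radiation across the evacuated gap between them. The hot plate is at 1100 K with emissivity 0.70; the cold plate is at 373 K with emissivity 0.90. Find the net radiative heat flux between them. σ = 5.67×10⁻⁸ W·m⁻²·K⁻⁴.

For two infinite grey parallel plates, q = σ(T₁⁴ − T₂⁴)/(1/ε₁ + 1/ε₂ − 1).
T₁⁴ − T₂⁴ = 1.464×10¹² − 1.936×10¹⁰ = 1.445×10¹² K⁴.
1/ε₁ + 1/ε₂ − 1 = 1.429 + 1.111 − 1 = 1.540.
q = 5.67×10⁻⁸ × 1.445×10¹² / 1.540.

q ≈ 53200 W/m²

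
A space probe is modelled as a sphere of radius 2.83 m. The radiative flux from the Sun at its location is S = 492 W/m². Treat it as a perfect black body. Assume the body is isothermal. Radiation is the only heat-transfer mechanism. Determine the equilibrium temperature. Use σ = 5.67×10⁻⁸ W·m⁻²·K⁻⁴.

T ≈ 216 K

At equilibrium, absorbed power = emitted power.
Absorbing cross-section = πr² = 25.16 m²; emitting surface = 4πr² = 100.6 m² (ratio 4).
S·A_cross = εσ·A_surf·T⁴  ⇒  T⁴ = S/(4σ).
T⁴ = 1.00·492/(4·5.67×10⁻⁸) = 2.169×10⁹ K⁴.
T = (2.169×10⁹)^(1/4).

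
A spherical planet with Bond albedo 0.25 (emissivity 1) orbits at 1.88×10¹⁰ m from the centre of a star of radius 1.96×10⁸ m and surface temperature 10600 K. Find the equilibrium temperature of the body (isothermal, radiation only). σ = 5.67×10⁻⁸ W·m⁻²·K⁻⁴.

The star's surface emits σT_*⁴; at distance d the flux is S = σT_*⁴(R_*/d)².
S = 5.67×10⁻⁸·(10600)⁴·(1.96×10⁸/1.88×10¹⁰)² = 77800 W/m².
For an isothermal sphere T⁴ = (1−a)S/(4σ) = 2.573×10¹¹ K⁴.

T ≈ 712 K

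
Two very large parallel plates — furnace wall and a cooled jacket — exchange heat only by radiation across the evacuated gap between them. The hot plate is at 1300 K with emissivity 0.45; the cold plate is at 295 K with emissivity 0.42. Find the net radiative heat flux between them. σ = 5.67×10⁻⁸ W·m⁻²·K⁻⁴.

q ≈ 44800 W/m²

For two infinite grey parallel plates, q = σ(T₁⁴ − T₂⁴)/(1/ε₁ + 1/ε₂ − 1).
T₁⁴ − T₂⁴ = 2.856×10¹² − 7.573×10⁹ = 2.849×10¹² K⁴.
1/ε₁ + 1/ε₂ − 1 = 2.222 + 2.381 − 1 = 3.603.
q = 5.67×10⁻⁸ × 2.849×10¹² / 3.603.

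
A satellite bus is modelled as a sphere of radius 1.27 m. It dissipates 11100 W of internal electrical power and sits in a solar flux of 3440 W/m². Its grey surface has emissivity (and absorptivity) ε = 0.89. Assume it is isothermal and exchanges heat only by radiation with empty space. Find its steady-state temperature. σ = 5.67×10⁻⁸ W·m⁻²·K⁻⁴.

T ≈ 402 K

At steady state, absorbed solar power + internal power = radiated power.
Absorbed: α·S·A_cross = 0.89·3440·5.067 = 15510 W (cross-section πr²).
Total input = 15510 + 11100 = 26610 W.
Radiated: εσ·A_surf·T⁴ with A_surf = 4πr² = 20.27 m².
T⁴ = 26610/(0.89·5.67×10⁻⁸·20.27) = 2.602×10¹⁰ K⁴.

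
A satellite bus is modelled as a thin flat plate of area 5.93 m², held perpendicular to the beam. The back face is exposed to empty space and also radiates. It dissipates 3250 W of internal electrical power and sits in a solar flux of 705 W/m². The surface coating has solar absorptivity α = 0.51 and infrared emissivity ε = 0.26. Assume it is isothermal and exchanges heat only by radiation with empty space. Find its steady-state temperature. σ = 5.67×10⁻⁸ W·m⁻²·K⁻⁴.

At steady state, absorbed solar power + internal power = radiated power.
Absorbed: α·S·A_cross = 0.51·705·5.930 = 2132 W (cross-section A).
Total input = 2132 + 3250 = 5382 W.
Radiated: εσ·A_surf·T⁴ with A_surf = 2A = 11.86 m².
T⁴ = 5382/(0.26·5.67×10⁻⁸·11.86) = 3.078×10¹⁰ K⁴.

T ≈ 419 K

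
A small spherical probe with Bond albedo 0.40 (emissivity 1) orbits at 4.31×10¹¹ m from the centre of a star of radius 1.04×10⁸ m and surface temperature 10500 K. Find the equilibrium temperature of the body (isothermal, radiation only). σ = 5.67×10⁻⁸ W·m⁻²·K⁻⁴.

T ≈ 102 K

The star's surface emits σT_*⁴; at distance d the flux is S = σT_*⁴(R_*/d)².
S = 5.67×10⁻⁸·(10500)⁴·(1.04×10⁸/4.31×10¹¹)² = 40.13 W/m².
For an isothermal sphere T⁴ = (1−a)S/(4σ) = 1.062×10⁸ K⁴.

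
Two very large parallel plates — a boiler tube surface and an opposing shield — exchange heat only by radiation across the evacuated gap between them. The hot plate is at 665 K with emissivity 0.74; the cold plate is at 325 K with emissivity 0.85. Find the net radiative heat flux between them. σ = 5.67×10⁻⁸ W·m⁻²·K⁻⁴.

For two infinite grey parallel plates, q = σ(T₁⁴ − T₂⁴)/(1/ε₁ + 1/ε₂ − 1).
T₁⁴ − T₂⁴ = 1.956×10¹¹ − 1.116×10¹⁰ = 1.844×10¹¹ K⁴.
1/ε₁ + 1/ε₂ − 1 = 1.351 + 1.176 − 1 = 1.528.
q = 5.67×10⁻⁸ × 1.844×10¹¹ / 1.528.

q ≈ 6840 W/m²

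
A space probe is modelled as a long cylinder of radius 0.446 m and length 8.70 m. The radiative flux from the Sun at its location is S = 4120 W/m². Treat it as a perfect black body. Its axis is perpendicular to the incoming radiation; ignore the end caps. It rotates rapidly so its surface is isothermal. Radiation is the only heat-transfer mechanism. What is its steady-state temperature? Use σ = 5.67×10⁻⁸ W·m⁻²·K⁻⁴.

T ≈ 390 K

At equilibrium, absorbed power = emitted power.
Absorbing cross-section = 2rL = 7.760 m²; emitting surface = 2πrL = 24.38 m² (ratio π).
S·A_cross = εσ·A_surf·T⁴  ⇒  T⁴ = S/(πσ).
T⁴ = 1.00·4120/(π·5.67×10⁻⁸) = 2.313×10¹⁰ K⁴.
T = (2.313×10¹⁰)^(1/4).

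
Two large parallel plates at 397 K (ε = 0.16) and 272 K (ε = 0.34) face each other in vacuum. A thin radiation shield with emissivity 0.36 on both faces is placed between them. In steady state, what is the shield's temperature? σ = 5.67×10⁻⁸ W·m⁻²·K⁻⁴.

T_s ≈ 335 K

In steady state the net flux on the hot side equals that on the cold side.
σ(T₁⁴−T_s⁴)/D₁ = σ(T_s⁴−T₂⁴)/D₂, with D₁ = 1/ε₁+1/ε_s−1 = 8.028, D₂ = 1/ε_s+1/ε₂−1 = 4.719.
Solve for T_s⁴: T_s⁴ = (D₂·T₁⁴ + D₁·T₂⁴)/(D₁+D₂) = 1.264×10¹⁰ K⁴.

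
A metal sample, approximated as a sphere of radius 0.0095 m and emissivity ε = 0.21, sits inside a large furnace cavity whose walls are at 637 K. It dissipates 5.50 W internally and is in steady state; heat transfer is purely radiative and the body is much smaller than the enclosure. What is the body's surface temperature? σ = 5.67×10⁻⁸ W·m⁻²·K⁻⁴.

For a small grey body in a large enclosure, net radiated power = εσA(T⁴ − T_w⁴).
Steady state: P = εσA(T⁴ − T_w⁴) with A = 4πr² = 0.001134 m².
T⁴ = P/(εσA) + T_w⁴ = 5.50/(0.21·5.67×10⁻⁸·0.001134) + (637)⁴
    = 4.073×10¹¹ + 1.646×10¹¹ = 5.719×10¹¹ K⁴.

T ≈ 870 K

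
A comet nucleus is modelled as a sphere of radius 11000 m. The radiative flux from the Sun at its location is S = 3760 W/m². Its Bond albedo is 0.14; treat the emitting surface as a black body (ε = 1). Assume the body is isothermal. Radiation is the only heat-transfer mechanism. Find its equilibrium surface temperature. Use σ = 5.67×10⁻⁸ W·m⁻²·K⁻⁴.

T ≈ 346 K

At equilibrium, absorbed power = emitted power.
Absorbing cross-section = πr² = 3.801×10⁸ m²; emitting surface = 4πr² = 1.521×10⁹ m² (ratio 4).
(1−a)S·A_cross = εσ·A_surf·T⁴  ⇒  T⁴ = (1−a)S/(4σ).
T⁴ = 0.860·3760/(4·5.67×10⁻⁸) = 1.426×10¹⁰ K⁴.
T = (1.426×10¹⁰)^(1/4).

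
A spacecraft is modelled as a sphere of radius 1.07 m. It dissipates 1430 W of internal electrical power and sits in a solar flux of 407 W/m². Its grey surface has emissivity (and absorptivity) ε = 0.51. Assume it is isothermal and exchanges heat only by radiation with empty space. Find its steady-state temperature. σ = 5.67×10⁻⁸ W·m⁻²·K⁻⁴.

T ≈ 269 K

At steady state, absorbed solar power + internal power = radiated power.
Absorbed: α·S·A_cross = 0.51·407·3.597 = 746.6 W (cross-section πr²).
Total input = 746.6 + 1430 = 2177 W.
Radiated: εσ·A_surf·T⁴ with A_surf = 4πr² = 14.39 m².
T⁴ = 2177/(0.51·5.67×10⁻⁸·14.39) = 5.232×10⁹ K⁴.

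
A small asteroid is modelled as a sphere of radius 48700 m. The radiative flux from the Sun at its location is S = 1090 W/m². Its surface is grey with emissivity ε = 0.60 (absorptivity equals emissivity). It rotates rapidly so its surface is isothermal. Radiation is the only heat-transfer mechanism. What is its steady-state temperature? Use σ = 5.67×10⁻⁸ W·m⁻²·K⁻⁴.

At equilibrium, absorbed power = emitted power.
Absorbing cross-section = πr² = 7.451×10⁹ m²; emitting surface = 4πr² = 2.980×10¹⁰ m² (ratio 4).
εS·A_cross = εσ·A_surf·T⁴  ⇒  T⁴ = S/(4σ)   (ε cancels).
T⁴ = 1090/(4·5.67×10⁻⁸) = 4.806×10⁹ K⁴.
T = (4.806×10⁹)^(1/4).

T ≈ 263 K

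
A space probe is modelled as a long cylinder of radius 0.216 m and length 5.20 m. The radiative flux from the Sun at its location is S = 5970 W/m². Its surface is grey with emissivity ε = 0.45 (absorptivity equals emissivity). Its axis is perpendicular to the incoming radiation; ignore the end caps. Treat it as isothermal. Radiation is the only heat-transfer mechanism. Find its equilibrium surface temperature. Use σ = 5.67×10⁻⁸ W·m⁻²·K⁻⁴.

T ≈ 428 K

At equilibrium, absorbed power = emitted power.
Absorbing cross-section = 2rL = 2.246 m²; emitting surface = 2πrL = 7.057 m² (ratio π).
εS·A_cross = εσ·A_surf·T⁴  ⇒  T⁴ = S/(πσ)   (ε cancels).
T⁴ = 5970/(π·5.67×10⁻⁸) = 3.352×10¹⁰ K⁴.
T = (3.352×10¹⁰)^(1/4).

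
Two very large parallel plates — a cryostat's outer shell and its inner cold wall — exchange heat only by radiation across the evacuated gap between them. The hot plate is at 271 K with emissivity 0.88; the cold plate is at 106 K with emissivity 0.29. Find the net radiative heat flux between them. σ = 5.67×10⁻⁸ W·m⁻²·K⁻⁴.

q ≈ 83.3 W/m²

For two infinite grey parallel plates, q = σ(T₁⁴ − T₂⁴)/(1/ε₁ + 1/ε₂ − 1).
T₁⁴ − T₂⁴ = 5.394×10⁹ − 1.262×10⁸ = 5.267×10⁹ K⁴.
1/ε₁ + 1/ε₂ − 1 = 1.136 + 3.448 − 1 = 3.585.
q = 5.67×10⁻⁸ × 5.267×10⁹ / 3.585.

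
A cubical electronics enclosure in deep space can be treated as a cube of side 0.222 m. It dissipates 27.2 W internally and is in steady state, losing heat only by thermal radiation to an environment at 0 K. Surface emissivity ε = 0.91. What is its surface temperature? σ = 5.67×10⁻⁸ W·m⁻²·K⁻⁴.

T ≈ 205 K

Steady state: internal power = radiated power, P = εσA T⁴.
Radiating area A = 6L² = 0.2957 m².
T⁴ = P/(εσA) = 27.2/(0.91·5.67×10⁻⁸·0.2957) = 1.783×10⁹ K⁴.
T = (1.783×10⁹)^(1/4).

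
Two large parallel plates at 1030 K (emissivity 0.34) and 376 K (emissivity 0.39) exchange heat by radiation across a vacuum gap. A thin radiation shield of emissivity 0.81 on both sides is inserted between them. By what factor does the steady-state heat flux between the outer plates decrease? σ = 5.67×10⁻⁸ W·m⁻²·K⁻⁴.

factor ≈ 1.33

Without shield: q₀ = σΔ(T⁴)/(1/ε₁+1/ε₂−1) with denominator 4.505.
With shield the two gaps are in series; the resistances add: (1/ε₁+1/ε_s−1)+(1/ε_s+1/ε₂−1) = 3.176+2.799 = 5.974.
Heat-flux ratio q₀/q = 5.974/4.505.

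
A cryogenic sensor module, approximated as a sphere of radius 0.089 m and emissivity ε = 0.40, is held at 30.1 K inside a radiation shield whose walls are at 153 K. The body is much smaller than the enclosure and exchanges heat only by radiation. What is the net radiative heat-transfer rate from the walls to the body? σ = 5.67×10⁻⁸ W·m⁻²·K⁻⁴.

For a small grey body in a large enclosure: P_net = εσA(T_body⁴ − T_wall⁴).
A = 4πr² = 0.09954 m²; T_body⁴ − T_wall⁴ = 8.209×10⁵ − 5.480×10⁸ = -5.472×10⁸ K⁴.
|P_net| = 0.40·5.67×10⁻⁸·0.09954·5.472×10⁸.

P_net ≈ 1.24 W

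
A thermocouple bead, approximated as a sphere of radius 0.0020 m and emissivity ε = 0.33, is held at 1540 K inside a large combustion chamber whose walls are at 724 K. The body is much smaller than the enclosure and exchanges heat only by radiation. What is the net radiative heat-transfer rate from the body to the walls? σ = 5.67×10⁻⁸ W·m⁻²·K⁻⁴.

P_net ≈ 5.03 W

For a small grey body in a large enclosure: P_net = εσA(T_body⁴ − T_wall⁴).
A = 4πr² = 5.027×10⁻⁵ m²; T_body⁴ − T_wall⁴ = 5.624×10¹² − 2.748×10¹¹ = 5.350×10¹² K⁴.
|P_net| = 0.33·5.67×10⁻⁸·5.027×10⁻⁵·5.350×10¹².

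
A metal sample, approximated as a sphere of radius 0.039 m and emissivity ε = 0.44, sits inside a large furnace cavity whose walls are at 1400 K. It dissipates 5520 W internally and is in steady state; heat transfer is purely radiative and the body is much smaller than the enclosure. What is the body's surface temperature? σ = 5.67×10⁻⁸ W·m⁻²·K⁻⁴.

T ≈ 1980 K

For a small grey body in a large enclosure, net radiated power = εσA(T⁴ − T_w⁴).
Steady state: P = εσA(T⁴ − T_w⁴) with A = 4πr² = 0.01911 m².
T⁴ = P/(εσA) + T_w⁴ = 5520/(0.44·5.67×10⁻⁸·0.01911) + (1400)⁴
    = 1.158×10¹³ + 3.842×10¹² = 1.542×10¹³ K⁴.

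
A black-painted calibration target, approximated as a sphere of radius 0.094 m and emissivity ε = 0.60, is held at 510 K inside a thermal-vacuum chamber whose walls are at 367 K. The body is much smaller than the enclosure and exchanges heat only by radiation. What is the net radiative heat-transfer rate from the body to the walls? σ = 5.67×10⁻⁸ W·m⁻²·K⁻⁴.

For a small grey body in a large enclosure: P_net = εσA(T_body⁴ − T_wall⁴).
A = 4πr² = 0.1110 m²; T_body⁴ − T_wall⁴ = 6.765×10¹⁰ − 1.814×10¹⁰ = 4.951×10¹⁰ K⁴.
|P_net| = 0.60·5.67×10⁻⁸·0.1110·4.951×10¹⁰.

P_net ≈ 187 W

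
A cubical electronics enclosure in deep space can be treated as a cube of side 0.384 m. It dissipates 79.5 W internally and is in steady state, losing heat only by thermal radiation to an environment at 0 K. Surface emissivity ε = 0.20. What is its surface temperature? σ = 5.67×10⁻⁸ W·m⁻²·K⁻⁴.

T ≈ 298 K

Steady state: internal power = radiated power, P = εσA T⁴.
Radiating area A = 6L² = 0.8847 m².
T⁴ = P/(εσA) = 79.5/(0.20·5.67×10⁻⁸·0.8847) = 7.924×10⁹ K⁴.
T = (7.924×10⁹)^(1/4).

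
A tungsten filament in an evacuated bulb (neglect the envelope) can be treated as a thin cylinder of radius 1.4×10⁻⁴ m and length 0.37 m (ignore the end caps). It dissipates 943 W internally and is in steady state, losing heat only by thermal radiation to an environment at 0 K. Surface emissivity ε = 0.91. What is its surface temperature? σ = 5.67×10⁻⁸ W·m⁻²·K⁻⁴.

Steady state: internal power = radiated power, P = εσA T⁴.
Radiating area A = 2πrL = 3.255×10⁻⁴ m².
T⁴ = P/(εσA) = 943/(0.91·5.67×10⁻⁸·3.255×10⁻⁴) = 5.615×10¹³ K⁴.
T = (5.615×10¹³)^(1/4).

T ≈ 2740 K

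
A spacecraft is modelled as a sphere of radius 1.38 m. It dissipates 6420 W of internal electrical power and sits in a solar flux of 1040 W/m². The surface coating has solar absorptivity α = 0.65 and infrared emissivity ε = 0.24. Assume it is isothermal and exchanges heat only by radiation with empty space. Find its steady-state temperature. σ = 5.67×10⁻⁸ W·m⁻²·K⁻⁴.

T ≈ 423 K

At steady state, absorbed solar power + internal power = radiated power.
Absorbed: α·S·A_cross = 0.65·1040·5.983 = 4044 W (cross-section πr²).
Total input = 4044 + 6420 = 10460 W.
Radiated: εσ·A_surf·T⁴ with A_surf = 4πr² = 23.93 m².
T⁴ = 10460/(0.24·5.67×10⁻⁸·23.93) = 3.213×10¹⁰ K⁴.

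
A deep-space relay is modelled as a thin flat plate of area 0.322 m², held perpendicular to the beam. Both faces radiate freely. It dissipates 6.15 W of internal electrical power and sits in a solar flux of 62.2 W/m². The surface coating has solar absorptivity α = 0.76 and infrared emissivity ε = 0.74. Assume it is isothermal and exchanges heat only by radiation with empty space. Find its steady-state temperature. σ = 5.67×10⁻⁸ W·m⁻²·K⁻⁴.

At steady state, absorbed solar power + internal power = radiated power.
Absorbed: α·S·A_cross = 0.76·62.2·0.3220 = 15.22 W (cross-section A).
Total input = 15.22 + 6.15 = 21.37 W.
Radiated: εσ·A_surf·T⁴ with A_surf = 2A = 0.6440 m².
T⁴ = 21.37/(0.74·5.67×10⁻⁸·0.6440) = 7.909×10⁸ K⁴.

T ≈ 168 K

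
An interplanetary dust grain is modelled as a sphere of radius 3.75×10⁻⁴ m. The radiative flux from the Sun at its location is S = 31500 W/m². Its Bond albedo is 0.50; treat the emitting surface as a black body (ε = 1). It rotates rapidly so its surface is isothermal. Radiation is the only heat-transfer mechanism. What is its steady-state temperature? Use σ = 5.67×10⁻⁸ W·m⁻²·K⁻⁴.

At equilibrium, absorbed power = emitted power.
Absorbing cross-section = πr² = 4.418×10⁻⁷ m²; emitting surface = 4πr² = 1.767×10⁻⁶ m² (ratio 4).
(1−a)S·A_cross = εσ·A_surf·T⁴  ⇒  T⁴ = (1−a)S/(4σ).
T⁴ = 0.500·31500/(4·5.67×10⁻⁸) = 6.944×10¹⁰ K⁴.
T = (6.944×10¹⁰)^(1/4).

T ≈ 513 K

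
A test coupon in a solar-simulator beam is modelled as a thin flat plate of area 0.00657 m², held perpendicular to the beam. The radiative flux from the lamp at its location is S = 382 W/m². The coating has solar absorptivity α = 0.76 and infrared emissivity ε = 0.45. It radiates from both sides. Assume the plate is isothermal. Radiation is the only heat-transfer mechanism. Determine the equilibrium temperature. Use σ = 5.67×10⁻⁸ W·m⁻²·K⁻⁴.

At equilibrium, absorbed power = emitted power.
Absorbing cross-section = A = 0.006570 m²; emitting surface = 2A = 0.01314 m² (ratio 2).
αS·A_cross = εσ·A_surf·T⁴  ⇒  T⁴ = αS/(ε·2σ).
T⁴ = 0.760·382/(0.45·2·5.67×10⁻⁸) = 5.689×10⁹ K⁴.
T = (5.689×10⁹)^(1/4).

T ≈ 275 K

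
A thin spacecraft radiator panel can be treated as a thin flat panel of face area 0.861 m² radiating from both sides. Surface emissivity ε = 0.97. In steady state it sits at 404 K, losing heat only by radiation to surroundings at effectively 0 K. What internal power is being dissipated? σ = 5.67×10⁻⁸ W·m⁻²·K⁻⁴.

P ≈ 2520 W

Steady state: P = εσA T⁴.
A = 2·0.861 = 1.722 m²; T⁴ = (404)⁴ = 2.664×10¹⁰ K⁴.
P = 0.97 × 5.67×10⁻⁸ × 1.722 × 2.664×10¹⁰.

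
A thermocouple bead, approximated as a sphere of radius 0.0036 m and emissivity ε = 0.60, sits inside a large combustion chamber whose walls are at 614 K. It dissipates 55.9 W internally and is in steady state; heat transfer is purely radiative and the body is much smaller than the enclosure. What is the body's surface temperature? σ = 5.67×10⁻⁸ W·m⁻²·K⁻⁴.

T ≈ 1790 K

For a small grey body in a large enclosure, net radiated power = εσA(T⁴ − T_w⁴).
Steady state: P = εσA(T⁴ − T_w⁴) with A = 4πr² = 1.629×10⁻⁴ m².
T⁴ = P/(εσA) + T_w⁴ = 55.9/(0.60·5.67×10⁻⁸·1.629×10⁻⁴) + (614)⁴
    = 1.009×10¹³ + 1.421×10¹¹ = 1.023×10¹³ K⁴.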